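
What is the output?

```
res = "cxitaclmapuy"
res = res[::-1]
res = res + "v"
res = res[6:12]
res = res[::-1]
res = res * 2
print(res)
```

reverse → 'yupamlcatixc'
+ 'v' → 'yupamlcatixcv'
slice [6:12] → 'catixc'
reverse → 'cxitac'
repeat ×2 → 'cxitaccxitac'

cxitaccxitac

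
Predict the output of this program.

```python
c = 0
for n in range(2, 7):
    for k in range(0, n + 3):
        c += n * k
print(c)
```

n=2,k=0: c = 0+0 = 0
n=2,k=1: c = 0+2 = 2
n=2,k=2: c = 2+4 = 6
n=2,k=3: c = 6+6 = 12
n=2,k=4: c = 12+8 = 20
n=3,k=0: c = 20+0 = 20
n=3,k=1: c = 20+3 = 23
n=3,k=2: c = 23+6 = 29
n=3,k=3: c = 29+9 = 38
n=3,k=4: c = 38+12 = 50
n=3,k=5: c = 50+15 = 65
n=4,k=0: c = 65+0 = 65
n=4,k=1: c = 65+4 = 69
n=4,k=2: c = 69+8 = 77
n=4,k=3: c = 77+12 = 89
n=4,k=4: c = 89+16 = 105
n=4,k=5: c = 105+20 = 125
n=4,k=6: c = 125+24 = 149
n=5,k=0: c = 149+0 = 149
n=5,k=1: c = 149+5 = 154
n=5,k=2: c = 154+10 = 164
n=5,k=3: c = 164+15 = 179
n=5,k=4: c = 179+20 = 199
n=5,k=5: c = 199+25 = 224
n=5,k=6: c = 224+30 = 254
n=5,k=7: c = 254+35 = 289
n=6,k=0: c = 289+0 = 289
n=6,k=1: c = 289+6 = 295
n=6,k=2: c = 295+12 = 307
n=6,k=3: c = 307+18 = 325
n=6,k=4: c = 325+24 = 349
n=6,k=5: c = 349+30 = 379
n=6,k=6: c = 379+36 = 415
n=6,k=7: c = 415+42 = 457
n=6,k=8: c = 457+48 = 505

505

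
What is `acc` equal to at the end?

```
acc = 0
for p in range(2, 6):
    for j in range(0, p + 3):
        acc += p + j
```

p=2,j=0: acc = 0+2 = 2
p=2,j=1: acc = 2+3 = 5
p=2,j=2: acc = 5+4 = 9
p=2,j=3: acc = 9+5 = 14
p=2,j=4: acc = 14+6 = 20
p=3,j=0: acc = 20+3 = 23
p=3,j=1: acc = 23+4 = 27
p=3,j=2: acc = 27+5 = 32
p=3,j=3: acc = 32+6 = 38
p=3,j=4: acc = 38+7 = 45
p=3,j=5: acc = 45+8 = 53
p=4,j=0: acc = 53+4 = 57
p=4,j=1: acc = 57+5 = 62
p=4,j=2: acc = 62+6 = 68
p=4,j=3: acc = 68+7 = 75
p=4,j=4: acc = 75+8 = 83
p=4,j=5: acc = 83+9 = 92
p=4,j=6: acc = 92+10 = 102
p=5,j=0: acc = 102+5 = 107
p=5,j=1: acc = 107+6 = 113
p=5,j=2: acc = 113+7 = 120
p=5,j=3: acc = 120+8 = 128
p=5,j=4: acc = 128+9 = 137
p=5,j=5: acc = 137+10 = 147
p=5,j=6: acc = 147+11 = 158
p=5,j=7: acc = 158+12 = 170

170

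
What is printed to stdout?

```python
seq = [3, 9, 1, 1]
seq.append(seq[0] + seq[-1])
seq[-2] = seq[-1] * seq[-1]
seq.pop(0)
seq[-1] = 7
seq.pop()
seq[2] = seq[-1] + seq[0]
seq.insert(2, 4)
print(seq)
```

append seq[0]+seq[-1] = 3+1 = 4 → [3, 9, 1, 1, 4]
seq[-2] = seq[-1]*seq[-1] = 4*4 = 16 → [3, 9, 1, 16, 4]
pop(0) removes 3 → [9, 1, 16, 4]
seq[-1] = 7 → [9, 1, 16, 7]
pop() removes 7 → [9, 1, 16]
seq[2] = seq[-1]+seq[0] = 16+9 = 25 → [9, 1, 25]
insert 4 at 2 → [9, 1, 4, 25]

[9, 1, 4, 25]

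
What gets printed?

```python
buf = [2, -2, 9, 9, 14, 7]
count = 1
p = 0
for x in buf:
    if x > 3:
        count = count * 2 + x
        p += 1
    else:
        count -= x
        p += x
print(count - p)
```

155

x=2: not >3, count = 1-2 = -1; p=2
x=-2: not >3, count = (-1)-(-2) = 1; p=0
x=9: >3, count = 1*2+9 = 11; p=1
x=9: >3, count = 11*2+9 = 31; p=2
x=14: >3, count = 31*2+14 = 76; p=3
x=7: >3, count = 76*2+7 = 159; p=4
count-p = 159-4 = 155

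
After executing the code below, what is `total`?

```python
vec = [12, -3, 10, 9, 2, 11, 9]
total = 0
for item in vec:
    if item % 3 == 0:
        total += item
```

27

item=12: %3==0, total = 0+12 = 12
item=-3: %3==0, total = 12+(-3) = 9
item=10: not %3==0
item=9: %3==0, total = 9+9 = 18
item=2: not %3==0
item=11: not %3==0
item=9: %3==0, total = 18+9 = 27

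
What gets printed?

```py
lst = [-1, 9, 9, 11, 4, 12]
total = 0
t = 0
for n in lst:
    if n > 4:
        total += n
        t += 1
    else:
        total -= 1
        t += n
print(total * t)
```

n=-1: not >4, total = 0-1 = -1; t=-1
n=9: >4, total = (-1)+9 = 8; t=0
n=9: >4, total = 8+9 = 17; t=1
n=11: >4, total = 17+11 = 28; t=2
n=4: not >4, total = 28-1 = 27; t=6
n=12: >4, total = 27+12 = 39; t=7
total*t = 39*7 = 273

273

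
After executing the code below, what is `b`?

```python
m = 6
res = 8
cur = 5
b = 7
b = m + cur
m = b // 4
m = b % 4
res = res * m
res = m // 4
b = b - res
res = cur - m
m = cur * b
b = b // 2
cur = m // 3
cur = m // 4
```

5

b = 6+5 = 11
m = 11//4 = 2
m = 11%4 = 3
res = 8*3 = 24
res = 3//4 = 0
b = 11-0 = 11
res = 5-3 = 2
m = 5*11 = 55
b = 11//2 = 5
cur = 55//3 = 18
cur = 55//4 = 13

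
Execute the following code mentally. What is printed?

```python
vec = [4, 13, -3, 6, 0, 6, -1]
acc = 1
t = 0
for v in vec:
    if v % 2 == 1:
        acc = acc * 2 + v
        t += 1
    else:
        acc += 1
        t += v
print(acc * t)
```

1273

v=4: not odd, acc = 1+1 = 2; t=4
v=13: odd, acc = 2*2+13 = 17; t=5
v=-3: odd, acc = 17*2+(-3) = 31; t=6
v=6: not odd, acc = 31+1 = 32; t=12
v=0: not odd, acc = 32+1 = 33; t=12
v=6: not odd, acc = 33+1 = 34; t=18
v=-1: odd, acc = 34*2+(-1) = 67; t=19
acc*t = 67*19 = 1273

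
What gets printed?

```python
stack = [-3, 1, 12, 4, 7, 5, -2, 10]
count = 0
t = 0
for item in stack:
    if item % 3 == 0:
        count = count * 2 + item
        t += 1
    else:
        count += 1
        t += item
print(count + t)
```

item=-3: %3==0, count = 0*2+(-3) = -3; t=1
item=1: not %3==0, count = (-3)+1 = -2; t=2
item=12: %3==0, count = (-2)*2+12 = 8; t=3
item=4: not %3==0, count = 8+1 = 9; t=7
item=7: not %3==0, count = 9+1 = 10; t=14
item=5: not %3==0, count = 10+1 = 11; t=19
item=-2: not %3==0, count = 11+1 = 12; t=17
item=10: not %3==0, count = 12+1 = 13; t=27
count+t = 13+27 = 40

40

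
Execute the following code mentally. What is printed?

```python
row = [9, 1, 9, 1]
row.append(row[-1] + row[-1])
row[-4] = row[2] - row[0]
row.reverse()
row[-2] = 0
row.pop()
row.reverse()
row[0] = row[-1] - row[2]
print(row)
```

append row[-1]+row[-1] = 1+1 = 2 → [9, 1, 9, 1, 2]
row[-4] = row[2]-row[0] = 9-9 = 0 → [9, 0, 9, 1, 2]
reverse → [2, 1, 9, 0, 9]
row[-2] = 0 → [2, 1, 9, 0, 9]
pop() removes 9 → [2, 1, 9, 0]
reverse → [0, 9, 1, 2]
row[0] = row[-1]-row[2] = 2-1 = 1 → [1, 9, 1, 2]

[1, 9, 1, 2]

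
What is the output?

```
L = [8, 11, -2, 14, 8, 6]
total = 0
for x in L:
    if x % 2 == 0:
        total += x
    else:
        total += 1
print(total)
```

x=8: even, total = 0+8 = 8
x=11: not even, total = 8+1 = 9
x=-2: even, total = 9+(-2) = 7
x=14: even, total = 7+14 = 21
x=8: even, total = 21+8 = 29
x=6: even, total = 29+6 = 35

35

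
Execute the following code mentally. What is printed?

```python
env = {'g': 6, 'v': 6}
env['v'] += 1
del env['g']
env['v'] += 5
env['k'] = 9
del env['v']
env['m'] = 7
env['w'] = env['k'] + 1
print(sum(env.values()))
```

env['v'] = 6+1 = 7 → {'g': 6, 'v': 7}
del 'g' → {'v': 7}
env['v'] = 7+5 = 12 → {'v': 12}
env['k'] = 9 → {'v': 12, 'k': 9}
del 'v' → {'k': 9}
env['m'] = 7 → {'k': 9, 'm': 7}
env['w'] = env['k']+1 = 10 → {'k': 9, 'm': 7, 'w': 10}
sum of values = 26

26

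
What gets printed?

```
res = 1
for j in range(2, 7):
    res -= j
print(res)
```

-19

j=2: res = 1-2 = -1
j=3: res = (-1)-3 = -4
j=4: res = (-4)-4 = -8
j=5: res = (-8)-5 = -13
j=6: res = (-13)-6 = -19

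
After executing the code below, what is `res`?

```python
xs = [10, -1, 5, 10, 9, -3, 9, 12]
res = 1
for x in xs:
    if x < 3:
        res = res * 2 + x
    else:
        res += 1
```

x=10: not <3, res = 1+1 = 2
x=-1: <3, res = 2*2+(-1) = 3
x=5: not <3, res = 3+1 = 4
x=10: not <3, res = 4+1 = 5
x=9: not <3, res = 5+1 = 6
x=-3: <3, res = 6*2+(-3) = 9
x=9: not <3, res = 9+1 = 10
x=12: not <3, res = 10+1 = 11

11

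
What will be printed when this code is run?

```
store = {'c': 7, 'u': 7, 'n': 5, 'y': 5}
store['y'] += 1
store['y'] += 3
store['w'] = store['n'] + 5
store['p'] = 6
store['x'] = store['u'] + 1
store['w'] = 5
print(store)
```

{'c': 7, 'u': 7, 'n': 5, 'y': 9, 'w': 5, 'p': 6, 'x': 8}

store['y'] = 5+1 = 6 → {'c': 7, 'u': 7, 'n': 5, 'y': 6}
store['y'] = 6+3 = 9 → {'c': 7, 'u': 7, 'n': 5, 'y': 9}
store['w'] = store['n']+5 = 10 → {'c': 7, 'u': 7, 'n': 5, 'y': 9, 'w': 10}
store['p'] = 6 → {'c': 7, 'u': 7, 'n': 5, 'y': 9, 'w': 10, 'p': 6}
store['x'] = store['u']+1 = 8 → {'c': 7, 'u': 7, 'n': 5, 'y': 9, 'w': 10, 'p': 6, 'x': 8}
store['w'] = 5 → {'c': 7, 'u': 7, 'n': 5, 'y': 9, 'w': 5, 'p': 6, 'x': 8}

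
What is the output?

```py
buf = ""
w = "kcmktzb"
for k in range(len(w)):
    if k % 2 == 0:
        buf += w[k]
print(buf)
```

k=0: add 'k' → 'k'
k=1: skip
k=2: add 'm' → 'km'
k=3: skip
k=4: add 't' → 'kmt'
k=5: skip
k=6: add 'b' → 'kmtb'

kmtb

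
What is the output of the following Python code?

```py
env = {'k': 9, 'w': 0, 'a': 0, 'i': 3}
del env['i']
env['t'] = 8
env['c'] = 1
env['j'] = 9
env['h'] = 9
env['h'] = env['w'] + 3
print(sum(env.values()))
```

30

del 'i' → {'k': 9, 'w': 0, 'a': 0}
env['t'] = 8 → {'k': 9, 'w': 0, 'a': 0, 't': 8}
env['c'] = 1 → {'k': 9, 'w': 0, 'a': 0, 't': 8, 'c': 1}
env['j'] = 9 → {'k': 9, 'w': 0, 'a': 0, 't': 8, 'c': 1, 'j': 9}
env['h'] = 9 → {'k': 9, 'w': 0, 'a': 0, 't': 8, 'c': 1, 'j': 9, 'h': 9}
env['h'] = env['w']+3 = 3 → {'k': 9, 'w': 0, 'a': 0, 't': 8, 'c': 1, 'j': 9, 'h': 3}
sum of values = 30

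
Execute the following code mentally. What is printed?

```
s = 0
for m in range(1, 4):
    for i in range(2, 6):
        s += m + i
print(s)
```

m=1,i=2: s = 0+3 = 3
m=1,i=3: s = 3+4 = 7
m=1,i=4: s = 7+5 = 12
m=1,i=5: s = 12+6 = 18
m=2,i=2: s = 18+4 = 22
m=2,i=3: s = 22+5 = 27
m=2,i=4: s = 27+6 = 33
m=2,i=5: s = 33+7 = 40
m=3,i=2: s = 40+5 = 45
m=3,i=3: s = 45+6 = 51
m=3,i=4: s = 51+7 = 58
m=3,i=5: s = 58+8 = 66

66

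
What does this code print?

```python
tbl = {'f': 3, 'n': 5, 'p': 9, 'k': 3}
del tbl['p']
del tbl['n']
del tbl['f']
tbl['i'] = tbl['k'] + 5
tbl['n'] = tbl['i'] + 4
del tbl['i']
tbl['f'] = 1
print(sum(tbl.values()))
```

16

del 'p' → {'f': 3, 'n': 5, 'k': 3}
del 'n' → {'f': 3, 'k': 3}
del 'f' → {'k': 3}
tbl['i'] = tbl['k']+5 = 8 → {'k': 3, 'i': 8}
tbl['n'] = tbl['i']+4 = 12 → {'k': 3, 'i': 8, 'n': 12}
del 'i' → {'k': 3, 'n': 12}
tbl['f'] = 1 → {'k': 3, 'n': 12, 'f': 1}
sum of values = 16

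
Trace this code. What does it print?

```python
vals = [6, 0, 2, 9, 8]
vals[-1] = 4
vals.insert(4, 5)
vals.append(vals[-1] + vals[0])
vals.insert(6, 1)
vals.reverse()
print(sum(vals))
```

vals[-1] = 4 → [6, 0, 2, 9, 4]
insert 5 at 4 → [6, 0, 2, 9, 5, 4]
append vals[-1]+vals[0] = 4+6 = 10 → [6, 0, 2, 9, 5, 4, 10]
insert 1 at 6 → [6, 0, 2, 9, 5, 4, 1, 10]
reverse → [10, 1, 4, 5, 9, 2, 0, 6]
sum = 37

37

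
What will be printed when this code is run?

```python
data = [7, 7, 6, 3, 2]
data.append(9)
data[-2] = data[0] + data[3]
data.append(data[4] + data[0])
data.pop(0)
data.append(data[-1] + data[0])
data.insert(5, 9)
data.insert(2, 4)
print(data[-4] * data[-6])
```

27

append 9 → [7, 7, 6, 3, 2, 9]
data[-2] = data[0]+data[3] = 7+3 = 10 → [7, 7, 6, 3, 10, 9]
append data[4]+data[0] = 10+7 = 17 → [7, 7, 6, 3, 10, 9, 17]
pop(0) removes 7 → [7, 6, 3, 10, 9, 17]
append data[-1]+data[0] = 17+7 = 24 → [7, 6, 3, 10, 9, 17, 24]
insert 9 at 5 → [7, 6, 3, 10, 9, 9, 17, 24]
insert 4 at 2 → [7, 6, 4, 3, 10, 9, 9, 17, 24]
data[-4]*data[-6] = 9*3 = 27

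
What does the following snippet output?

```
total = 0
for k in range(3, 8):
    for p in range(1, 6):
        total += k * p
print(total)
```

k=3,p=1: total = 0+3 = 3
k=3,p=2: total = 3+6 = 9
k=3,p=3: total = 9+9 = 18
k=3,p=4: total = 18+12 = 30
k=3,p=5: total = 30+15 = 45
k=4,p=1: total = 45+4 = 49
k=4,p=2: total = 49+8 = 57
k=4,p=3: total = 57+12 = 69
k=4,p=4: total = 69+16 = 85
k=4,p=5: total = 85+20 = 105
k=5,p=1: total = 105+5 = 110
k=5,p=2: total = 110+10 = 120
k=5,p=3: total = 120+15 = 135
k=5,p=4: total = 135+20 = 155
k=5,p=5: total = 155+25 = 180
k=6,p=1: total = 180+6 = 186
k=6,p=2: total = 186+12 = 198
k=6,p=3: total = 198+18 = 216
k=6,p=4: total = 216+24 = 240
k=6,p=5: total = 240+30 = 270
k=7,p=1: total = 270+7 = 277
k=7,p=2: total = 277+14 = 291
k=7,p=3: total = 291+21 = 312
k=7,p=4: total = 312+28 = 340
k=7,p=5: total = 340+35 = 375

375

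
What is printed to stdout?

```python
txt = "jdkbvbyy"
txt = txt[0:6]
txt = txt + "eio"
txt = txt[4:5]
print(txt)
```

v

slice [0:6] → 'jdkbvb'
+ 'eio' → 'jdkbvbeio'
slice [4:5] → 'v'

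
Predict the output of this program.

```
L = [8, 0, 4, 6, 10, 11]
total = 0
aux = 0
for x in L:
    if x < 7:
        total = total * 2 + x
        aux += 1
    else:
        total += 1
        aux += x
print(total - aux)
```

-8

x=8: not <7, total = 0+1 = 1; aux=8
x=0: <7, total = 1*2+0 = 2; aux=9
x=4: <7, total = 2*2+4 = 8; aux=10
x=6: <7, total = 8*2+6 = 22; aux=11
x=10: not <7, total = 22+1 = 23; aux=21
x=11: not <7, total = 23+1 = 24; aux=32
total-aux = 24-32 = -8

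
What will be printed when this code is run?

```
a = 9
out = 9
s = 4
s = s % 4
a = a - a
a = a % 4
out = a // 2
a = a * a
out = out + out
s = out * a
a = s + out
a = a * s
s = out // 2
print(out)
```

s = 4%4 = 0
a = 9-9 = 0
a = 0%4 = 0
out = 0//2 = 0
a = 0*0 = 0
out = 0+0 = 0
s = 0*0 = 0
a = 0+0 = 0
a = 0*0 = 0
s = 0//2 = 0

0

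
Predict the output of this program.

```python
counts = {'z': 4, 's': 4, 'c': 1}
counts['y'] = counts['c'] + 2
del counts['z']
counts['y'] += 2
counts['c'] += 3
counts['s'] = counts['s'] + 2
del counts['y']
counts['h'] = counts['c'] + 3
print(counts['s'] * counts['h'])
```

counts['y'] = counts['c']+2 = 3 → {'z': 4, 's': 4, 'c': 1, 'y': 3}
del 'z' → {'s': 4, 'c': 1, 'y': 3}
counts['y'] = 3+2 = 5 → {'s': 4, 'c': 1, 'y': 5}
counts['c'] = 1+3 = 4 → {'s': 4, 'c': 4, 'y': 5}
counts['s'] = counts['s']+2 = 6 → {'s': 6, 'c': 4, 'y': 5}
del 'y' → {'s': 6, 'c': 4}
counts['h'] = counts['c']+3 = 7 → {'s': 6, 'c': 4, 'h': 7}
counts['s']*counts['h'] = 6*7 = 42

42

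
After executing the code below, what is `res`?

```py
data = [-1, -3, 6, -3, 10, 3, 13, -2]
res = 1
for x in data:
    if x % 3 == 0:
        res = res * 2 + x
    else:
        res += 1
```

x=-1: not %3==0, res = 1+1 = 2
x=-3: %3==0, res = 2*2+(-3) = 1
x=6: %3==0, res = 1*2+6 = 8
x=-3: %3==0, res = 8*2+(-3) = 13
x=10: not %3==0, res = 13+1 = 14
x=3: %3==0, res = 14*2+3 = 31
x=13: not %3==0, res = 31+1 = 32
x=-2: not %3==0, res = 32+1 = 33

33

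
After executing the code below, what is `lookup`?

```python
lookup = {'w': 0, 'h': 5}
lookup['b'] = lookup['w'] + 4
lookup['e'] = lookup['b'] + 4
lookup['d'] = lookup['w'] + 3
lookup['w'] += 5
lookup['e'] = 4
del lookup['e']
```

{'w': 5, 'h': 5, 'b': 4, 'd': 3}

lookup['b'] = lookup['w']+4 = 4 → {'w': 0, 'h': 5, 'b': 4}
lookup['e'] = lookup['b']+4 = 8 → {'w': 0, 'h': 5, 'b': 4, 'e': 8}
lookup['d'] = lookup['w']+3 = 3 → {'w': 0, 'h': 5, 'b': 4, 'e': 8, 'd': 3}
lookup['w'] = 0+5 = 5 → {'w': 5, 'h': 5, 'b': 4, 'e': 8, 'd': 3}
lookup['e'] = 4 → {'w': 5, 'h': 5, 'b': 4, 'e': 4, 'd': 3}
del 'e' → {'w': 5, 'h': 5, 'b': 4, 'd': 3}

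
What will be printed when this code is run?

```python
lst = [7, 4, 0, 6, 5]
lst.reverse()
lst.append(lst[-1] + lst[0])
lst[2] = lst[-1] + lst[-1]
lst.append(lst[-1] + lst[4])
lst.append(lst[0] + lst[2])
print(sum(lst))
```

reverse → [5, 6, 0, 4, 7]
append lst[-1]+lst[0] = 7+5 = 12 → [5, 6, 0, 4, 7, 12]
lst[2] = lst[-1]+lst[-1] = 12+12 = 24 → [5, 6, 24, 4, 7, 12]
append lst[-1]+lst[4] = 12+7 = 19 → [5, 6, 24, 4, 7, 12, 19]
append lst[0]+lst[2] = 5+24 = 29 → [5, 6, 24, 4, 7, 12, 19, 29]
sum = 106

106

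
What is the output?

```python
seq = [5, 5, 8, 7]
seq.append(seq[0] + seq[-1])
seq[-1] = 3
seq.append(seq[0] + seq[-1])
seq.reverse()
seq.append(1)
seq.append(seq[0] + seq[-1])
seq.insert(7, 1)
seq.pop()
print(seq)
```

[8, 3, 7, 8, 5, 5, 1, 1]

append seq[0]+seq[-1] = 5+7 = 12 → [5, 5, 8, 7, 12]
seq[-1] = 3 → [5, 5, 8, 7, 3]
append seq[0]+seq[-1] = 5+3 = 8 → [5, 5, 8, 7, 3, 8]
reverse → [8, 3, 7, 8, 5, 5]
append 1 → [8, 3, 7, 8, 5, 5, 1]
append seq[0]+seq[-1] = 8+1 = 9 → [8, 3, 7, 8, 5, 5, 1, 9]
insert 1 at 7 → [8, 3, 7, 8, 5, 5, 1, 1, 9]
pop() removes 9 → [8, 3, 7, 8, 5, 5, 1, 1]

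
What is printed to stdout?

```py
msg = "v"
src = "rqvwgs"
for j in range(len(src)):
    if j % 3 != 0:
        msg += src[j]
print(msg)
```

j=0: skip
j=1: add 'q' → 'vq'
j=2: add 'v' → 'vqv'
j=3: skip
j=4: add 'g' → 'vqvg'
j=5: add 's' → 'vqvgs'

vqvgs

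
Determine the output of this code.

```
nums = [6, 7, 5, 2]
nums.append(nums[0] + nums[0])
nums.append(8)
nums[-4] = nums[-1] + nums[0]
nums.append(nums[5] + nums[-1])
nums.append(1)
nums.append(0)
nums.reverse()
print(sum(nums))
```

append nums[0]+nums[0] = 6+6 = 12 → [6, 7, 5, 2, 12]
append 8 → [6, 7, 5, 2, 12, 8]
nums[-4] = nums[-1]+nums[0] = 8+6 = 14 → [6, 7, 14, 2, 12, 8]
append nums[5]+nums[-1] = 8+8 = 16 → [6, 7, 14, 2, 12, 8, 16]
append 1 → [6, 7, 14, 2, 12, 8, 16, 1]
append 0 → [6, 7, 14, 2, 12, 8, 16, 1, 0]
reverse → [0, 1, 16, 8, 12, 2, 14, 7, 6]
sum = 66

66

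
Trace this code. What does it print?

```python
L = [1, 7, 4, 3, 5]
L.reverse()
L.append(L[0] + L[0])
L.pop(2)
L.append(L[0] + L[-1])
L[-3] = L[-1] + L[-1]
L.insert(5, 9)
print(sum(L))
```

reverse → [5, 3, 4, 7, 1]
append L[0]+L[0] = 5+5 = 10 → [5, 3, 4, 7, 1, 10]
pop(2) removes 4 → [5, 3, 7, 1, 10]
append L[0]+L[-1] = 5+10 = 15 → [5, 3, 7, 1, 10, 15]
L[-3] = L[-1]+L[-1] = 15+15 = 30 → [5, 3, 7, 30, 10, 15]
insert 9 at 5 → [5, 3, 7, 30, 10, 9, 15]
sum = 79

79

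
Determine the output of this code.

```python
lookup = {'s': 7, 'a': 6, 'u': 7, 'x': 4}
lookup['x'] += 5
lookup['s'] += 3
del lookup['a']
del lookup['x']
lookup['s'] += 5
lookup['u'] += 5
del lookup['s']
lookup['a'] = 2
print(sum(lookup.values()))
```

14

lookup['x'] = 4+5 = 9 → {'s': 7, 'a': 6, 'u': 7, 'x': 9}
lookup['s'] = 7+3 = 10 → {'s': 10, 'a': 6, 'u': 7, 'x': 9}
del 'a' → {'s': 10, 'u': 7, 'x': 9}
del 'x' → {'s': 10, 'u': 7}
lookup['s'] = 10+5 = 15 → {'s': 15, 'u': 7}
lookup['u'] = 7+5 = 12 → {'s': 15, 'u': 12}
del 's' → {'u': 12}
lookup['a'] = 2 → {'u': 12, 'a': 2}
sum of values = 14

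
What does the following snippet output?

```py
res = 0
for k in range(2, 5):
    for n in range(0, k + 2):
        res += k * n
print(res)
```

k=2,n=0: res = 0+0 = 0
k=2,n=1: res = 0+2 = 2
k=2,n=2: res = 2+4 = 6
k=2,n=3: res = 6+6 = 12
k=3,n=0: res = 12+0 = 12
k=3,n=1: res = 12+3 = 15
k=3,n=2: res = 15+6 = 21
k=3,n=3: res = 21+9 = 30
k=3,n=4: res = 30+12 = 42
k=4,n=0: res = 42+0 = 42
k=4,n=1: res = 42+4 = 46
k=4,n=2: res = 46+8 = 54
k=4,n=3: res = 54+12 = 66
k=4,n=4: res = 66+16 = 82
k=4,n=5: res = 82+20 = 102

102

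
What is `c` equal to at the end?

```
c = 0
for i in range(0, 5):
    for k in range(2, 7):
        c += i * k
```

200

i=0,k=2: c = 0+0 = 0
i=0,k=3: c = 0+0 = 0
i=0,k=4: c = 0+0 = 0
i=0,k=5: c = 0+0 = 0
i=0,k=6: c = 0+0 = 0
i=1,k=2: c = 0+2 = 2
i=1,k=3: c = 2+3 = 5
i=1,k=4: c = 5+4 = 9
i=1,k=5: c = 9+5 = 14
i=1,k=6: c = 14+6 = 20
i=2,k=2: c = 20+4 = 24
i=2,k=3: c = 24+6 = 30
i=2,k=4: c = 30+8 = 38
i=2,k=5: c = 38+10 = 48
i=2,k=6: c = 48+12 = 60
i=3,k=2: c = 60+6 = 66
i=3,k=3: c = 66+9 = 75
i=3,k=4: c = 75+12 = 87
i=3,k=5: c = 87+15 = 102
i=3,k=6: c = 102+18 = 120
i=4,k=2: c = 120+8 = 128
i=4,k=3: c = 128+12 = 140
i=4,k=4: c = 140+16 = 156
i=4,k=5: c = 156+20 = 176
i=4,k=6: c = 176+24 = 200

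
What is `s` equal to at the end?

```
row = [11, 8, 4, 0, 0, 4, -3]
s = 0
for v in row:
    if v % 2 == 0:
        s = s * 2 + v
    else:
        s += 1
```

v=11: not even, s = 0+1 = 1
v=8: even, s = 1*2+8 = 10
v=4: even, s = 10*2+4 = 24
v=0: even, s = 24*2+0 = 48
v=0: even, s = 48*2+0 = 96
v=4: even, s = 96*2+4 = 196
v=-3: not even, s = 196+1 = 197

197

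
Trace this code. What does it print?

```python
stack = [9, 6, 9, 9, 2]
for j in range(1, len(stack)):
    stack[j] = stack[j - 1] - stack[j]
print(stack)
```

j=1: stack[1] = 9-6 = 3 → [9, 3, 9, 9, 2]
j=2: stack[2] = 3-9 = -6 → [9, 3, -6, 9, 2]
j=3: stack[3] = (-6)-9 = -15 → [9, 3, -6, -15, 2]
j=4: stack[4] = (-15)-2 = -17 → [9, 3, -6, -15, -17]

[9, 3, -6, -15, -17]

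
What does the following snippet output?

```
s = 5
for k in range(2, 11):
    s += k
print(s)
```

59

k=2: s = 5+2 = 7
k=3: s = 7+3 = 10
k=4: s = 10+4 = 14
k=5: s = 14+5 = 19
k=6: s = 19+6 = 25
k=7: s = 25+7 = 32
k=8: s = 32+8 = 40
k=9: s = 40+9 = 49
k=10: s = 49+10 = 59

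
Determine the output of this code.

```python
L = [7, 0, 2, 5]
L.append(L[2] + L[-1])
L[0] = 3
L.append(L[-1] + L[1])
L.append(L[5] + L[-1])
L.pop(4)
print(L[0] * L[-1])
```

42

append L[2]+L[-1] = 2+5 = 7 → [7, 0, 2, 5, 7]
L[0] = 3 → [3, 0, 2, 5, 7]
append L[-1]+L[1] = 7+0 = 7 → [3, 0, 2, 5, 7, 7]
append L[5]+L[-1] = 7+7 = 14 → [3, 0, 2, 5, 7, 7, 14]
pop(4) removes 7 → [3, 0, 2, 5, 7, 14]
L[0]*L[-1] = 3*14 = 42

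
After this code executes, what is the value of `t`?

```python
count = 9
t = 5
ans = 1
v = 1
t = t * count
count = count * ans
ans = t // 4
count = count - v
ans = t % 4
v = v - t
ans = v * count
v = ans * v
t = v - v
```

0

t = 5*9 = 45
count = 9*1 = 9
ans = 45//4 = 11
count = 9-1 = 8
ans = 45%4 = 1
v = 1-45 = -44
ans = (-44)*8 = -352
v = (-352)*(-44) = 15488
t = 15488-15488 = 0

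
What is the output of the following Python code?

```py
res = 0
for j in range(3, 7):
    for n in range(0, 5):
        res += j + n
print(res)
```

130

j=3,n=0: res = 0+3 = 3
j=3,n=1: res = 3+4 = 7
j=3,n=2: res = 7+5 = 12
j=3,n=3: res = 12+6 = 18
j=3,n=4: res = 18+7 = 25
j=4,n=0: res = 25+4 = 29
j=4,n=1: res = 29+5 = 34
j=4,n=2: res = 34+6 = 40
j=4,n=3: res = 40+7 = 47
j=4,n=4: res = 47+8 = 55
j=5,n=0: res = 55+5 = 60
j=5,n=1: res = 60+6 = 66
j=5,n=2: res = 66+7 = 73
j=5,n=3: res = 73+8 = 81
j=5,n=4: res = 81+9 = 90
j=6,n=0: res = 90+6 = 96
j=6,n=1: res = 96+7 = 103
j=6,n=2: res = 103+8 = 111
j=6,n=3: res = 111+9 = 120
j=6,n=4: res = 120+10 = 130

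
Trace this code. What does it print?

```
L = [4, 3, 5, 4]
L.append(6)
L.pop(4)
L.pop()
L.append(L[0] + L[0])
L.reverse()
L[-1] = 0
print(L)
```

[8, 5, 3, 0]

append 6 → [4, 3, 5, 4, 6]
pop(4) removes 6 → [4, 3, 5, 4]
pop() removes 4 → [4, 3, 5]
append L[0]+L[0] = 4+4 = 8 → [4, 3, 5, 8]
reverse → [8, 5, 3, 4]
L[-1] = 0 → [8, 5, 3, 0]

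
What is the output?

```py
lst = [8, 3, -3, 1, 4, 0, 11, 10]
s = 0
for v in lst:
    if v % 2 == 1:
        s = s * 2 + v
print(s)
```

v=8: not odd
v=3: odd, s = 0*2+3 = 3
v=-3: odd, s = 3*2+(-3) = 3
v=1: odd, s = 3*2+1 = 7
v=4: not odd
v=0: not odd
v=11: odd, s = 7*2+11 = 25
v=10: not odd

25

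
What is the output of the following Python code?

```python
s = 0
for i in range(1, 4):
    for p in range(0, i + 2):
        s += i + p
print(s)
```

45

i=1,p=0: s = 0+1 = 1
i=1,p=1: s = 1+2 = 3
i=1,p=2: s = 3+3 = 6
i=2,p=0: s = 6+2 = 8
i=2,p=1: s = 8+3 = 11
i=2,p=2: s = 11+4 = 15
i=2,p=3: s = 15+5 = 20
i=3,p=0: s = 20+3 = 23
i=3,p=1: s = 23+4 = 27
i=3,p=2: s = 27+5 = 32
i=3,p=3: s = 32+6 = 38
i=3,p=4: s = 38+7 = 45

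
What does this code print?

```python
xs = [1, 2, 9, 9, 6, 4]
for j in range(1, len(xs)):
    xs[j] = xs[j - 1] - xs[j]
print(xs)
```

j=1: xs[1] = 1-2 = -1 → [1, -1, 9, 9, 6, 4]
j=2: xs[2] = (-1)-9 = -10 → [1, -1, -10, 9, 6, 4]
j=3: xs[3] = (-10)-9 = -19 → [1, -1, -10, -19, 6, 4]
j=4: xs[4] = (-19)-6 = -25 → [1, -1, -10, -19, -25, 4]
j=5: xs[5] = (-25)-4 = -29 → [1, -1, -10, -19, -25, -29]

[1, -1, -10, -19, -25, -29]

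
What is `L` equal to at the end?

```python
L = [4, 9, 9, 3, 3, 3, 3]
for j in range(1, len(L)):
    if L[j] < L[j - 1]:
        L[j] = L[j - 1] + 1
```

[4, 9, 9, 10, 11, 12, 13]

j=1: 9>=4, unchanged → [4, 9, 9, 3, 3, 3, 3]
j=2: 9>=9, unchanged → [4, 9, 9, 3, 3, 3, 3]
j=3: 3<9, L[3] = 9+1 = 10 → [4, 9, 9, 10, 3, 3, 3]
j=4: 3<10, L[4] = 10+1 = 11 → [4, 9, 9, 10, 11, 3, 3]
j=5: 3<11, L[5] = 11+1 = 12 → [4, 9, 9, 10, 11, 12, 3]
j=6: 3<12, L[6] = 12+1 = 13 → [4, 9, 9, 10, 11, 12, 13]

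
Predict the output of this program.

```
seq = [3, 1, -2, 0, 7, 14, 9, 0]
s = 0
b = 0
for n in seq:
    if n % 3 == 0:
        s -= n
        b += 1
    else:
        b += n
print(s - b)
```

n=3: %3==0, s = 0-3 = -3; b=1
n=1: not %3==0; b=2
n=-2: not %3==0; b=0
n=0: %3==0, s = (-3)-0 = -3; b=1
n=7: not %3==0; b=8
n=14: not %3==0; b=22
n=9: %3==0, s = (-3)-9 = -12; b=23
n=0: %3==0, s = (-12)-0 = -12; b=24
s-b = (-12)-24 = -36

-36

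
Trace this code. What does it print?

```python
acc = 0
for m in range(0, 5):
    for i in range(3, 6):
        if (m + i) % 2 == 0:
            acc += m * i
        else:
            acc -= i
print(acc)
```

m=0,i=3: odd sum, acc = 0-3 = -3
m=0,i=4: even sum, acc = (-3)+0 = -3
m=0,i=5: odd sum, acc = (-3)-5 = -8
m=1,i=3: even sum, acc = (-8)+3 = -5
m=1,i=4: odd sum, acc = (-5)-4 = -9
m=1,i=5: even sum, acc = (-9)+5 = -4
m=2,i=3: odd sum, acc = (-4)-3 = -7
m=2,i=4: even sum, acc = (-7)+8 = 1
m=2,i=5: odd sum, acc = 1-5 = -4
m=3,i=3: even sum, acc = (-4)+9 = 5
m=3,i=4: odd sum, acc = 5-4 = 1
m=3,i=5: even sum, acc = 1+15 = 16
m=4,i=3: odd sum, acc = 16-3 = 13
m=4,i=4: even sum, acc = 13+16 = 29
m=4,i=5: odd sum, acc = 29-5 = 24

24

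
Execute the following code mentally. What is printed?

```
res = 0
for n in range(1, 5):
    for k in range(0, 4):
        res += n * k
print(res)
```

n=1,k=0: res = 0+0 = 0
n=1,k=1: res = 0+1 = 1
n=1,k=2: res = 1+2 = 3
n=1,k=3: res = 3+3 = 6
n=2,k=0: res = 6+0 = 6
n=2,k=1: res = 6+2 = 8
n=2,k=2: res = 8+4 = 12
n=2,k=3: res = 12+6 = 18
n=3,k=0: res = 18+0 = 18
n=3,k=1: res = 18+3 = 21
n=3,k=2: res = 21+6 = 27
n=3,k=3: res = 27+9 = 36
n=4,k=0: res = 36+0 = 36
n=4,k=1: res = 36+4 = 40
n=4,k=2: res = 40+8 = 48
n=4,k=3: res = 48+12 = 60

60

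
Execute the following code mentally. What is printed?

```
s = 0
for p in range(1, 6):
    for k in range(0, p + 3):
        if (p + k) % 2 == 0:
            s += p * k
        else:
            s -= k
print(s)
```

138

p=1,k=0: odd sum, s = 0-0 = 0
p=1,k=1: even sum, s = 0+1 = 1
p=1,k=2: odd sum, s = 1-2 = -1
p=1,k=3: even sum, s = (-1)+3 = 2
p=2,k=0: even sum, s = 2+0 = 2
p=2,k=1: odd sum, s = 2-1 = 1
p=2,k=2: even sum, s = 1+4 = 5
p=2,k=3: odd sum, s = 5-3 = 2
p=2,k=4: even sum, s = 2+8 = 10
p=3,k=0: odd sum, s = 10-0 = 10
p=3,k=1: even sum, s = 10+3 = 13
p=3,k=2: odd sum, s = 13-2 = 11
p=3,k=3: even sum, s = 11+9 = 20
p=3,k=4: odd sum, s = 20-4 = 16
p=3,k=5: even sum, s = 16+15 = 31
p=4,k=0: even sum, s = 31+0 = 31
p=4,k=1: odd sum, s = 31-1 = 30
p=4,k=2: even sum, s = 30+8 = 38
p=4,k=3: odd sum, s = 38-3 = 35
p=4,k=4: even sum, s = 35+16 = 51
p=4,k=5: odd sum, s = 51-5 = 46
p=4,k=6: even sum, s = 46+24 = 70
p=5,k=0: odd sum, s = 70-0 = 70
p=5,k=1: even sum, s = 70+5 = 75
p=5,k=2: odd sum, s = 75-2 = 73
p=5,k=3: even sum, s = 73+15 = 88
p=5,k=4: odd sum, s = 88-4 = 84
p=5,k=5: even sum, s = 84+25 = 109
p=5,k=6: odd sum, s = 109-6 = 103
p=5,k=7: even sum, s = 103+35 = 138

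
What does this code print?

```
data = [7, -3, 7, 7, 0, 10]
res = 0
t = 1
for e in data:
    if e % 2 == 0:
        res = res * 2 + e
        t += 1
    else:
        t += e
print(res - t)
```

-11

e=7: not even; t=8
e=-3: not even; t=5
e=7: not even; t=12
e=7: not even; t=19
e=0: even, res = 0*2+0 = 0; t=20
e=10: even, res = 0*2+10 = 10; t=21
res-t = 10-21 = -11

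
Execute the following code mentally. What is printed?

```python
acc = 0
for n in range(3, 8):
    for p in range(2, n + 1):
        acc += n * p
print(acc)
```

430

n=3,p=2: acc = 0+6 = 6
n=3,p=3: acc = 6+9 = 15
n=4,p=2: acc = 15+8 = 23
n=4,p=3: acc = 23+12 = 35
n=4,p=4: acc = 35+16 = 51
n=5,p=2: acc = 51+10 = 61
n=5,p=3: acc = 61+15 = 76
n=5,p=4: acc = 76+20 = 96
n=5,p=5: acc = 96+25 = 121
n=6,p=2: acc = 121+12 = 133
n=6,p=3: acc = 133+18 = 151
n=6,p=4: acc = 151+24 = 175
n=6,p=5: acc = 175+30 = 205
n=6,p=6: acc = 205+36 = 241
n=7,p=2: acc = 241+14 = 255
n=7,p=3: acc = 255+21 = 276
n=7,p=4: acc = 276+28 = 304
n=7,p=5: acc = 304+35 = 339
n=7,p=6: acc = 339+42 = 381
n=7,p=7: acc = 381+49 = 430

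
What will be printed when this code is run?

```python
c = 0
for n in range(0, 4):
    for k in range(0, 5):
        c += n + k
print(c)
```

n=0,k=0: c = 0+0 = 0
n=0,k=1: c = 0+1 = 1
n=0,k=2: c = 1+2 = 3
n=0,k=3: c = 3+3 = 6
n=0,k=4: c = 6+4 = 10
n=1,k=0: c = 10+1 = 11
n=1,k=1: c = 11+2 = 13
n=1,k=2: c = 13+3 = 16
n=1,k=3: c = 16+4 = 20
n=1,k=4: c = 20+5 = 25
n=2,k=0: c = 25+2 = 27
n=2,k=1: c = 27+3 = 30
n=2,k=2: c = 30+4 = 34
n=2,k=3: c = 34+5 = 39
n=2,k=4: c = 39+6 = 45
n=3,k=0: c = 45+3 = 48
n=3,k=1: c = 48+4 = 52
n=3,k=2: c = 52+5 = 57
n=3,k=3: c = 57+6 = 63
n=3,k=4: c = 63+7 = 70

70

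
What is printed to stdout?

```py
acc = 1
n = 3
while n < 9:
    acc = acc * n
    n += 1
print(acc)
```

n=3: acc = 1*3 = 3
n=4: acc = 3*4 = 12
n=5: acc = 12*5 = 60
n=6: acc = 60*6 = 360
n=7: acc = 360*7 = 2520
n=8: acc = 2520*8 = 20160

20160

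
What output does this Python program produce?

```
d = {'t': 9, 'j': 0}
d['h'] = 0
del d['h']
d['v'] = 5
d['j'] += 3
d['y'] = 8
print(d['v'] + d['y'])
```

d['h'] = 0 → {'t': 9, 'j': 0, 'h': 0}
del 'h' → {'t': 9, 'j': 0}
d['v'] = 5 → {'t': 9, 'j': 0, 'v': 5}
d['j'] = 0+3 = 3 → {'t': 9, 'j': 3, 'v': 5}
d['y'] = 8 → {'t': 9, 'j': 3, 'v': 5, 'y': 8}
d['v']+d['y'] = 5+8 = 13

13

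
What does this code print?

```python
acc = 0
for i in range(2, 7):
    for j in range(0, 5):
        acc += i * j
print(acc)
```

i=2,j=0: acc = 0+0 = 0
i=2,j=1: acc = 0+2 = 2
i=2,j=2: acc = 2+4 = 6
i=2,j=3: acc = 6+6 = 12
i=2,j=4: acc = 12+8 = 20
i=3,j=0: acc = 20+0 = 20
i=3,j=1: acc = 20+3 = 23
i=3,j=2: acc = 23+6 = 29
i=3,j=3: acc = 29+9 = 38
i=3,j=4: acc = 38+12 = 50
i=4,j=0: acc = 50+0 = 50
i=4,j=1: acc = 50+4 = 54
i=4,j=2: acc = 54+8 = 62
i=4,j=3: acc = 62+12 = 74
i=4,j=4: acc = 74+16 = 90
i=5,j=0: acc = 90+0 = 90
i=5,j=1: acc = 90+5 = 95
i=5,j=2: acc = 95+10 = 105
i=5,j=3: acc = 105+15 = 120
i=5,j=4: acc = 120+20 = 140
i=6,j=0: acc = 140+0 = 140
i=6,j=1: acc = 140+6 = 146
i=6,j=2: acc = 146+12 = 158
i=6,j=3: acc = 158+18 = 176
i=6,j=4: acc = 176+24 = 200

200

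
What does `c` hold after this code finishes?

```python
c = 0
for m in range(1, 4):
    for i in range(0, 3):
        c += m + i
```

m=1,i=0: c = 0+1 = 1
m=1,i=1: c = 1+2 = 3
m=1,i=2: c = 3+3 = 6
m=2,i=0: c = 6+2 = 8
m=2,i=1: c = 8+3 = 11
m=2,i=2: c = 11+4 = 15
m=3,i=0: c = 15+3 = 18
m=3,i=1: c = 18+4 = 22
m=3,i=2: c = 22+5 = 27

27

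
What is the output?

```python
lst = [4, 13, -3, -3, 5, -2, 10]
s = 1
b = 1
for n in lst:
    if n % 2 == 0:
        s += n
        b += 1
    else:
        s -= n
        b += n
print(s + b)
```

17

n=4: even, s = 1+4 = 5; b=2
n=13: not even, s = 5-13 = -8; b=15
n=-3: not even, s = (-8)-(-3) = -5; b=12
n=-3: not even, s = (-5)-(-3) = -2; b=9
n=5: not even, s = (-2)-5 = -7; b=14
n=-2: even, s = (-7)+(-2) = -9; b=15
n=10: even, s = (-9)+10 = 1; b=16
s+b = 1+16 = 17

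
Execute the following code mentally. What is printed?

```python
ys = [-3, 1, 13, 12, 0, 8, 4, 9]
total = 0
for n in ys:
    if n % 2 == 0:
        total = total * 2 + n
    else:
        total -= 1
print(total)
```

n=-3: not even, total = 0-1 = -1
n=1: not even, total = (-1)-1 = -2
n=13: not even, total = (-2)-1 = -3
n=12: even, total = (-3)*2+12 = 6
n=0: even, total = 6*2+0 = 12
n=8: even, total = 12*2+8 = 32
n=4: even, total = 32*2+4 = 68
n=9: not even, total = 68-1 = 67

67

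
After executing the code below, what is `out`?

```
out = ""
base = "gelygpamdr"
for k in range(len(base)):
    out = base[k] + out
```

'rdmapgyleg'

k=0: prepend 'g' → 'g'
k=1: prepend 'e' → 'eg'
k=2: prepend 'l' → 'leg'
k=3: prepend 'y' → 'yleg'
k=4: prepend 'g' → 'gyleg'
k=5: prepend 'p' → 'pgyleg'
k=6: prepend 'a' → 'apgyleg'
k=7: prepend 'm' → 'mapgyleg'
k=8: prepend 'd' → 'dmapgyleg'
k=9: prepend 'r' → 'rdmapgyleg'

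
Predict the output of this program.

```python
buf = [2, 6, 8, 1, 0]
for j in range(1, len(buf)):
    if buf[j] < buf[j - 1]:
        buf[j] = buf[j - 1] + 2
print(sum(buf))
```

j=1: 6>=2, unchanged → [2, 6, 8, 1, 0]
j=2: 8>=6, unchanged → [2, 6, 8, 1, 0]
j=3: 1<8, buf[3] = 8+2 = 10 → [2, 6, 8, 10, 0]
j=4: 0<10, buf[4] = 10+2 = 12 → [2, 6, 8, 10, 12]
sum = 38

38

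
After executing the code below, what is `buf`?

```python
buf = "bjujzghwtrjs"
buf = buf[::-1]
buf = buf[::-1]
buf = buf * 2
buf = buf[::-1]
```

'sjrtwhgzjujbsjrtwhgzjujb'

reverse → 'sjrtwhgzjujb'
reverse → 'bjujzghwtrjs'
repeat ×2 → 'bjujzghwtrjsbjujzghwtrjs'
reverse → 'sjrtwhgzjujbsjrtwhgzjujb'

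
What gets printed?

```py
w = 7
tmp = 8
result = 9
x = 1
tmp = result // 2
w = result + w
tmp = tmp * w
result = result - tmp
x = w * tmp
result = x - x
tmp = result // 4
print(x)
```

1024

tmp = 9//2 = 4
w = 9+7 = 16
tmp = 4*16 = 64
result = 9-64 = -55
x = 16*64 = 1024
result = 1024-1024 = 0
tmp = 0//4 = 0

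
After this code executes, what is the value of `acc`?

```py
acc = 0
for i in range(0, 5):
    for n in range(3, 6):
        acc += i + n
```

i=0,n=3: acc = 0+3 = 3
i=0,n=4: acc = 3+4 = 7
i=0,n=5: acc = 7+5 = 12
i=1,n=3: acc = 12+4 = 16
i=1,n=4: acc = 16+5 = 21
i=1,n=5: acc = 21+6 = 27
i=2,n=3: acc = 27+5 = 32
i=2,n=4: acc = 32+6 = 38
i=2,n=5: acc = 38+7 = 45
i=3,n=3: acc = 45+6 = 51
i=3,n=4: acc = 51+7 = 58
i=3,n=5: acc = 58+8 = 66
i=4,n=3: acc = 66+7 = 73
i=4,n=4: acc = 73+8 = 81
i=4,n=5: acc = 81+9 = 90

90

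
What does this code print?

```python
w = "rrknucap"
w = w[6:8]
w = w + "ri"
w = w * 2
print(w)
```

apriapri

slice [6:8] → 'ap'
+ 'ri' → 'apri'
repeat ×2 → 'apriapri'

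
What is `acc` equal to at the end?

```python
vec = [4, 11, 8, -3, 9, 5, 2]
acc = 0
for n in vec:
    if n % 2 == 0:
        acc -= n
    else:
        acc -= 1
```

-18

n=4: even, acc = 0-4 = -4
n=11: not even, acc = (-4)-1 = -5
n=8: even, acc = (-5)-8 = -13
n=-3: not even, acc = (-13)-1 = -14
n=9: not even, acc = (-14)-1 = -15
n=5: not even, acc = (-15)-1 = -16
n=2: even, acc = (-16)-2 = -18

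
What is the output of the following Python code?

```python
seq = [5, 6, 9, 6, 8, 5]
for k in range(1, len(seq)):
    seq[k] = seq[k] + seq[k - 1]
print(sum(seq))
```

135

k=1: seq[1] = 6+5 = 11 → [5, 11, 9, 6, 8, 5]
k=2: seq[2] = 9+11 = 20 → [5, 11, 20, 6, 8, 5]
k=3: seq[3] = 6+20 = 26 → [5, 11, 20, 26, 8, 5]
k=4: seq[4] = 8+26 = 34 → [5, 11, 20, 26, 34, 5]
k=5: seq[5] = 5+34 = 39 → [5, 11, 20, 26, 34, 39]
sum = 135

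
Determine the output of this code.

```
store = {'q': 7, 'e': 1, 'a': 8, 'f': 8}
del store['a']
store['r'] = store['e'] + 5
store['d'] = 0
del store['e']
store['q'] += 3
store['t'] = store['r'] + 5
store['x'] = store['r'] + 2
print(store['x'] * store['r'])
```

48

del 'a' → {'q': 7, 'e': 1, 'f': 8}
store['r'] = store['e']+5 = 6 → {'q': 7, 'e': 1, 'f': 8, 'r': 6}
store['d'] = 0 → {'q': 7, 'e': 1, 'f': 8, 'r': 6, 'd': 0}
del 'e' → {'q': 7, 'f': 8, 'r': 6, 'd': 0}
store['q'] = 7+3 = 10 → {'q': 10, 'f': 8, 'r': 6, 'd': 0}
store['t'] = store['r']+5 = 11 → {'q': 10, 'f': 8, 'r': 6, 'd': 0, 't': 11}
store['x'] = store['r']+2 = 8 → {'q': 10, 'f': 8, 'r': 6, 'd': 0, 't': 11, 'x': 8}
store['x']*store['r'] = 8*6 = 48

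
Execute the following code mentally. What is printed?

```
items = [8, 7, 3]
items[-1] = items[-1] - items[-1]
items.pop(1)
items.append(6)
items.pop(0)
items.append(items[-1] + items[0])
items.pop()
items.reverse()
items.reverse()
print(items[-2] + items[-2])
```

0

items[-1] = items[-1]-items[-1] = 3-3 = 0 → [8, 7, 0]
pop(1) removes 7 → [8, 0]
append 6 → [8, 0, 6]
pop(0) removes 8 → [0, 6]
append items[-1]+items[0] = 6+0 = 6 → [0, 6, 6]
pop() removes 6 → [0, 6]
reverse → [6, 0]
reverse → [0, 6]
items[-2]+items[-2] = 0+0 = 0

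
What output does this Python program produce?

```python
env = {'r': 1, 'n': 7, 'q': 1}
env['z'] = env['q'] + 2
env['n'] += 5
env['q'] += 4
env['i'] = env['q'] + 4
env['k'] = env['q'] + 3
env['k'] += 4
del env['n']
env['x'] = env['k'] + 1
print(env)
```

env['z'] = env['q']+2 = 3 → {'r': 1, 'n': 7, 'q': 1, 'z': 3}
env['n'] = 7+5 = 12 → {'r': 1, 'n': 12, 'q': 1, 'z': 3}
env['q'] = 1+4 = 5 → {'r': 1, 'n': 12, 'q': 5, 'z': 3}
env['i'] = env['q']+4 = 9 → {'r': 1, 'n': 12, 'q': 5, 'z': 3, 'i': 9}
env['k'] = env['q']+3 = 8 → {'r': 1, 'n': 12, 'q': 5, 'z': 3, 'i': 9, 'k': 8}
env['k'] = 8+4 = 12 → {'r': 1, 'n': 12, 'q': 5, 'z': 3, 'i': 9, 'k': 12}
del 'n' → {'r': 1, 'q': 5, 'z': 3, 'i': 9, 'k': 12}
env['x'] = env['k']+1 = 13 → {'r': 1, 'q': 5, 'z': 3, 'i': 9, 'k': 12, 'x': 13}

{'r': 1, 'q': 5, 'z': 3, 'i': 9, 'k': 12, 'x': 13}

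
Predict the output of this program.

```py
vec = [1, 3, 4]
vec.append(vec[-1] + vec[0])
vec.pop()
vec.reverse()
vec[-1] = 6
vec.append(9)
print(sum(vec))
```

22

append vec[-1]+vec[0] = 4+1 = 5 → [1, 3, 4, 5]
pop() removes 5 → [1, 3, 4]
reverse → [4, 3, 1]
vec[-1] = 6 → [4, 3, 6]
append 9 → [4, 3, 6, 9]
sum = 22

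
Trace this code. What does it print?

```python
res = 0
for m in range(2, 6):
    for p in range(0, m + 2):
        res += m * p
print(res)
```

207

m=2,p=0: res = 0+0 = 0
m=2,p=1: res = 0+2 = 2
m=2,p=2: res = 2+4 = 6
m=2,p=3: res = 6+6 = 12
m=3,p=0: res = 12+0 = 12
m=3,p=1: res = 12+3 = 15
m=3,p=2: res = 15+6 = 21
m=3,p=3: res = 21+9 = 30
m=3,p=4: res = 30+12 = 42
m=4,p=0: res = 42+0 = 42
m=4,p=1: res = 42+4 = 46
m=4,p=2: res = 46+8 = 54
m=4,p=3: res = 54+12 = 66
m=4,p=4: res = 66+16 = 82
m=4,p=5: res = 82+20 = 102
m=5,p=0: res = 102+0 = 102
m=5,p=1: res = 102+5 = 107
m=5,p=2: res = 107+10 = 117
m=5,p=3: res = 117+15 = 132
m=5,p=4: res = 132+20 = 152
m=5,p=5: res = 152+25 = 177
m=5,p=6: res = 177+30 = 207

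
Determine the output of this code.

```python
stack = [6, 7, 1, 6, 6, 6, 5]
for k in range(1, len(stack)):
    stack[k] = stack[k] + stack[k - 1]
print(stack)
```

k=1: stack[1] = 7+6 = 13 → [6, 13, 1, 6, 6, 6, 5]
k=2: stack[2] = 1+13 = 14 → [6, 13, 14, 6, 6, 6, 5]
k=3: stack[3] = 6+14 = 20 → [6, 13, 14, 20, 6, 6, 5]
k=4: stack[4] = 6+20 = 26 → [6, 13, 14, 20, 26, 6, 5]
k=5: stack[5] = 6+26 = 32 → [6, 13, 14, 20, 26, 32, 5]
k=6: stack[6] = 5+32 = 37 → [6, 13, 14, 20, 26, 32, 37]

[6, 13, 14, 20, 26, 32, 37]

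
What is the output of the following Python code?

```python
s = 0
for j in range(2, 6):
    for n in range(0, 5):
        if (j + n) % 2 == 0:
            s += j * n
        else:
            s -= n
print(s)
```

48

j=2,n=0: even sum, s = 0+0 = 0
j=2,n=1: odd sum, s = 0-1 = -1
j=2,n=2: even sum, s = (-1)+4 = 3
j=2,n=3: odd sum, s = 3-3 = 0
j=2,n=4: even sum, s = 0+8 = 8
j=3,n=0: odd sum, s = 8-0 = 8
j=3,n=1: even sum, s = 8+3 = 11
j=3,n=2: odd sum, s = 11-2 = 9
j=3,n=3: even sum, s = 9+9 = 18
j=3,n=4: odd sum, s = 18-4 = 14
j=4,n=0: even sum, s = 14+0 = 14
j=4,n=1: odd sum, s = 14-1 = 13
j=4,n=2: even sum, s = 13+8 = 21
j=4,n=3: odd sum, s = 21-3 = 18
j=4,n=4: even sum, s = 18+16 = 34
j=5,n=0: odd sum, s = 34-0 = 34
j=5,n=1: even sum, s = 34+5 = 39
j=5,n=2: odd sum, s = 39-2 = 37
j=5,n=3: even sum, s = 37+15 = 52
j=5,n=4: odd sum, s = 52-4 = 48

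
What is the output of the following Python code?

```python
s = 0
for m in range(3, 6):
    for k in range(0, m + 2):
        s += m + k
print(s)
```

m=3,k=0: s = 0+3 = 3
m=3,k=1: s = 3+4 = 7
m=3,k=2: s = 7+5 = 12
m=3,k=3: s = 12+6 = 18
m=3,k=4: s = 18+7 = 25
m=4,k=0: s = 25+4 = 29
m=4,k=1: s = 29+5 = 34
m=4,k=2: s = 34+6 = 40
m=4,k=3: s = 40+7 = 47
m=4,k=4: s = 47+8 = 55
m=4,k=5: s = 55+9 = 64
m=5,k=0: s = 64+5 = 69
m=5,k=1: s = 69+6 = 75
m=5,k=2: s = 75+7 = 82
m=5,k=3: s = 82+8 = 90
m=5,k=4: s = 90+9 = 99
m=5,k=5: s = 99+10 = 109
m=5,k=6: s = 109+11 = 120

120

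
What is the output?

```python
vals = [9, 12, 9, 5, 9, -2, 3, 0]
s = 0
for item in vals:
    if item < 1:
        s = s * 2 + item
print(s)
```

item=9: not <1
item=12: not <1
item=9: not <1
item=5: not <1
item=9: not <1
item=-2: <1, s = 0*2+(-2) = -2
item=3: not <1
item=0: <1, s = (-2)*2+0 = -4

-4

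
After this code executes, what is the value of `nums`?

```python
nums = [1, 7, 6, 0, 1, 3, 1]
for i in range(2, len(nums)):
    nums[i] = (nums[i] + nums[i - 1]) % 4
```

[1, 7, 1, 1, 2, 1, 2]

i=2: nums[2] = (6+7)%4 = 1 → [1, 7, 1, 0, 1, 3, 1]
i=3: nums[3] = (0+1)%4 = 1 → [1, 7, 1, 1, 1, 3, 1]
i=4: nums[4] = (1+1)%4 = 2 → [1, 7, 1, 1, 2, 3, 1]
i=5: nums[5] = (3+2)%4 = 1 → [1, 7, 1, 1, 2, 1, 1]
i=6: nums[6] = (1+1)%4 = 2 → [1, 7, 1, 1, 2, 1, 2]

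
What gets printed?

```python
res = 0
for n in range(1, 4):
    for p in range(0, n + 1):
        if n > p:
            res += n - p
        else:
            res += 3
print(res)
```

n=1,p=0: 1>0, res = 0+1 = 1
n=1,p=1: not 1>1, res = 1+3 = 4
n=2,p=0: 2>0, res = 4+2 = 6
n=2,p=1: 2>1, res = 6+1 = 7
n=2,p=2: not 2>2, res = 7+3 = 10
n=3,p=0: 3>0, res = 10+3 = 13
n=3,p=1: 3>1, res = 13+2 = 15
n=3,p=2: 3>2, res = 15+1 = 16
n=3,p=3: not 3>3, res = 16+3 = 19

19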